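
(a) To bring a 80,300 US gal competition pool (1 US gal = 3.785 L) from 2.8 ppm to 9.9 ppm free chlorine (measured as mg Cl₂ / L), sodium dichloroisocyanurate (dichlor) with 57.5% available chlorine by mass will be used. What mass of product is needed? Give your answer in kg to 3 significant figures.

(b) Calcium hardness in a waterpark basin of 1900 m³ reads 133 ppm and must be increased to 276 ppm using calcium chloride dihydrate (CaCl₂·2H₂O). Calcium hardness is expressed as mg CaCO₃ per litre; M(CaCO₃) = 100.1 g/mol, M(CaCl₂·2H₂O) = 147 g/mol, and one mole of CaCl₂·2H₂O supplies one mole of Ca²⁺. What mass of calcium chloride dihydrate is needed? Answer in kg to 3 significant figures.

(a) 3.75 kg; (b) 399 kg

(a) Volume: 80,300 US gal × 3.785 L/gal = 303,936 L.
(a) Chlorine deficit: 9.9 − 2.8 = 7.1 ppm = 7.1 mg/L as Cl₂.
(a) Cl₂ equivalent needed: 7.1 mg/L × 303,936 L = 2,158,000 mg = 2158 g.
(a) Product at 57.5% available chlorine: 2158 / 0.575 = 3753 g.

(b) Volume: 1900 m³ = 1,900,000 L.
(b) Hardness to add: (276 − 133) = 143 mg/L as CaCO₃ × 1,900,000 L = 271,700 g as CaCO₃.
(b) Moles of Ca²⁺ (1 mol Ca²⁺ ≡ 1 mol CaCO₃): 271,700 / 100.1 g/mol = 2714 mol.
(b) Mass of CaCl₂·2H₂O: 2714 × 147 = 399,000 g.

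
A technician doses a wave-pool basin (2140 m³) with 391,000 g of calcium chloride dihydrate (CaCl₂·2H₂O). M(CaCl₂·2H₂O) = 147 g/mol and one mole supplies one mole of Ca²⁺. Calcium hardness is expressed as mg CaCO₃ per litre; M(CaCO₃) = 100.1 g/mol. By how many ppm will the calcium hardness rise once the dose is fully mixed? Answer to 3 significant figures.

124 ppm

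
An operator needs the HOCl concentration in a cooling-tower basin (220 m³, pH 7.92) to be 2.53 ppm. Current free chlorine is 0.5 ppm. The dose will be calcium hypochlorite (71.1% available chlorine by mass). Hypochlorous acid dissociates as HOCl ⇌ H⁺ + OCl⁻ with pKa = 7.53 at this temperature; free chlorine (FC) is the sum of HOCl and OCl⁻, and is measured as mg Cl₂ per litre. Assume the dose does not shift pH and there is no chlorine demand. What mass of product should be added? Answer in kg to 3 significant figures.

Volume: 220 m³ = 220,000 L.
[OCl⁻]/[HOCl] = 10^(pH − pKa) = 10^(7.92 − 7.53) = 2.455; fraction as HOCl = 1/(1 + 2.455) = 0.2895.
Free chlorine required for 2.53 ppm HOCl: 2.53 / 0.2895 = 8.74 ppm.
FC to add: 8.74 − 0.5 = 8.24 mg/L as Cl₂.
Cl₂ equivalent: 8.24 mg/L × 220,000 L = 1813 g.
Product at 71.1% available Cl: 1813 / 0.711 = 2550 g.

2.55 kg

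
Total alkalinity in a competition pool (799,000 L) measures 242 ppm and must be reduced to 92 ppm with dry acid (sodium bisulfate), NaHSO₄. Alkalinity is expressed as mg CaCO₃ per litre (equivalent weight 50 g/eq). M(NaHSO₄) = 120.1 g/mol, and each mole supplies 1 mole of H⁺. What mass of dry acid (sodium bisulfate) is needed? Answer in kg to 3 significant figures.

Alkalinity to neutralize: (242 − 92) = 150 mg/L as CaCO₃ × 799,000 L = 119,800 g as CaCO₃.
Equivalents of H⁺ required: 119,800 ÷ 50 g/eq = 2397 eq = 2397 mol NaHSO₄.
Mass of NaHSO₄: 2397 × 120.1 = 287,900 g.

288 kg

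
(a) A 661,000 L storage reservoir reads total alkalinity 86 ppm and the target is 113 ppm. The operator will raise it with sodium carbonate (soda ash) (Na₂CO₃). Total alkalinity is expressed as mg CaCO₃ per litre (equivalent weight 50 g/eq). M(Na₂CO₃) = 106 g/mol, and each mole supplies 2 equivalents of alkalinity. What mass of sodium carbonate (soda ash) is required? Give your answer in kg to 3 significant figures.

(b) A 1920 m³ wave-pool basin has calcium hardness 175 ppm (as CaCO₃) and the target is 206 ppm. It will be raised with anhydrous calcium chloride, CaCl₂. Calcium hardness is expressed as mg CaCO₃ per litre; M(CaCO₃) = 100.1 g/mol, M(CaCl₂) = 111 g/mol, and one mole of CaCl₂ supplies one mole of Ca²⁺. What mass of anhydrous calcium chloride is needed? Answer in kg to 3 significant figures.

(a) Alkalinity to add: (113 − 86) = 27 mg/L as CaCO₃ × 661,000 L = 17,850 g as CaCO₃.
(a) Equivalents: 17,850 g ÷ 50 g/eq = 356.9 eq.
(a) Each mole of Na₂CO₃ supplies 2 eq, so 356.9 / 2 = 178.5 mol.
(a) Mass: 178.5 mol × 106 g/mol = 18,920 g.

(b) Volume: 1920 m³ = 1,920,000 L.
(b) Hardness to add: (206 − 175) = 31 mg/L as CaCO₃ × 1,920,000 L = 59,520 g as CaCO₃.
(b) Moles of Ca²⁺ (1 mol Ca²⁺ ≡ 1 mol CaCO₃): 59,520 / 100.1 g/mol = 594.6 mol.
(b) Mass of CaCl₂: 594.6 × 111 = 66,000 g.

(a) 18.9 kg; (b) 66.0 kg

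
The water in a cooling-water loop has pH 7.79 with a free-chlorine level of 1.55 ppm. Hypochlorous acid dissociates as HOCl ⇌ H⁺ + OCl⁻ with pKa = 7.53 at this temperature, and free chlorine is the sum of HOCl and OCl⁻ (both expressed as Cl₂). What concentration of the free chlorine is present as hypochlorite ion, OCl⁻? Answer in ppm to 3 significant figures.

1.00 ppm

[OCl⁻]/[HOCl] = 10^(pH − pKa) = 10^(7.79 − 7.53) = 10^0.26 = 1.82.
Fraction as HOCl = 1 / (1 + 1.82) = 0.3546.
OCl⁻ = (1 − 0.3546) × 1.55 ppm = 1 ppm.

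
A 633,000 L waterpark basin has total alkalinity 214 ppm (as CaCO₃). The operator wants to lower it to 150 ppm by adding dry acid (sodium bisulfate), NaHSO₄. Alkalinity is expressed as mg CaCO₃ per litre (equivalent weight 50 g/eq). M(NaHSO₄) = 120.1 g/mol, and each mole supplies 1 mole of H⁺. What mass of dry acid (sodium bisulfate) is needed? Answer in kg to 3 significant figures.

97.3 kg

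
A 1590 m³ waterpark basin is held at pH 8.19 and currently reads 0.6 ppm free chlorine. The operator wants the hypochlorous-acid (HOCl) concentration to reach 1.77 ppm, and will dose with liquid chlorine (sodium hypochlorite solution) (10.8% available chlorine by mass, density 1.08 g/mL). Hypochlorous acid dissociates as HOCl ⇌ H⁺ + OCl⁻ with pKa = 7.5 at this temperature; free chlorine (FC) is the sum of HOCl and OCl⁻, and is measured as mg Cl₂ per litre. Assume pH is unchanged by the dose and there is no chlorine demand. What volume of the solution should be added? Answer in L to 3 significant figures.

134 L

Volume: 1590 m³ = 1,590,000 L.
[OCl⁻]/[HOCl] = 10^(pH − pKa) = 10^(8.19 − 7.5) = 4.898; fraction as HOCl = 1/(1 + 4.898) = 0.1696.
Free chlorine required for 1.77 ppm HOCl: 1.77 / 0.1696 = 10.44 ppm.
FC to add: 10.44 − 0.6 = 9.839 mg/L as Cl₂.
Cl₂ equivalent: 9.839 mg/L × 1,590,000 L = 15,640 g.
Product at 10.8% available Cl: 15,640 / 0.108 = 144,900 g.
Volume: 144,900 g ÷ 1.08 g/mL = 134,100 mL.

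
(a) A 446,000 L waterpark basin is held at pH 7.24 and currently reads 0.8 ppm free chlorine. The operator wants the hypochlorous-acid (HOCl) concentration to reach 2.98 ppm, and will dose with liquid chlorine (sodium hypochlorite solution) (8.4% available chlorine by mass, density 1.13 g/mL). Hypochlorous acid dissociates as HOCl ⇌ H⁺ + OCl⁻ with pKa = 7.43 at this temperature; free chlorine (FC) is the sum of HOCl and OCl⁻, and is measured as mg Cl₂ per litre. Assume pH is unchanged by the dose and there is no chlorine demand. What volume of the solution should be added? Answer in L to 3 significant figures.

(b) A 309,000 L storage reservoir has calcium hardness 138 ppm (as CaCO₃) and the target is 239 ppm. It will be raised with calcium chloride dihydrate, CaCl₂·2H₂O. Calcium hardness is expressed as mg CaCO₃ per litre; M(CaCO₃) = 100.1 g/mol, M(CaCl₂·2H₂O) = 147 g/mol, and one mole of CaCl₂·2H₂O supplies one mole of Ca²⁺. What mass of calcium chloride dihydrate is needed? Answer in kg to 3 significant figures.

(a) [OCl⁻]/[HOCl] = 10^(pH − pKa) = 10^(7.24 − 7.43) = 0.6457; fraction as HOCl = 1/(1 + 0.6457) = 0.6077.
(a) Free chlorine required for 2.98 ppm HOCl: 2.98 / 0.6077 = 4.904 ppm.
(a) FC to add: 4.904 − 0.8 = 4.104 mg/L as Cl₂.
(a) Cl₂ equivalent: 4.104 mg/L × 446,000 L = 1830 g.
(a) Product at 8.4% available Cl: 1830 / 0.084 = 21,790 g.
(a) Volume: 21,790 g ÷ 1.13 g/mL = 19,280 mL.

(b) Hardness to add: (239 − 138) = 101 mg/L as CaCO₃ × 309,000 L = 31,210 g as CaCO₃.
(b) Moles of Ca²⁺ (1 mol Ca²⁺ ≡ 1 mol CaCO₃): 31,210 / 100.1 g/mol = 311.8 mol.
(b) Mass of CaCl₂·2H₂O: 311.8 × 147 = 45,830 g.

(a) 19.3 L; (b) 45.8 kg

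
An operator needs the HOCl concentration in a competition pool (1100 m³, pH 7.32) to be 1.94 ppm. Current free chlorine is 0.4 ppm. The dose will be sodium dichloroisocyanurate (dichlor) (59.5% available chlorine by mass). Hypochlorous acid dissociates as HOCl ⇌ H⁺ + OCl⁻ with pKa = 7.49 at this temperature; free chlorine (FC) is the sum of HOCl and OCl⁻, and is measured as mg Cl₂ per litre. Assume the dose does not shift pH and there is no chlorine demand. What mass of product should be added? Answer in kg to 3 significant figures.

5.27 kg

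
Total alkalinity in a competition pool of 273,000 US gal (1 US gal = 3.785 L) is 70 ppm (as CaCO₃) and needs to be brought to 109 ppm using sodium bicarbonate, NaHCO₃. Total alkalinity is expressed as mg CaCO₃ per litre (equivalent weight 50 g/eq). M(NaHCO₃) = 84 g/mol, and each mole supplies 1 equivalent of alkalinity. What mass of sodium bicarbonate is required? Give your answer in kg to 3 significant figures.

Volume: 273,000 US gal × 3.785 L/gal = 1,033,305 L.
Alkalinity to add: (109 − 70) = 39 mg/L as CaCO₃ × 1,033,305 L = 40,300 g as CaCO₃.
Equivalents: 40,300 g ÷ 50 g/eq = 806 eq.
NaHCO₃ supplies 1 eq per mole → 806 mol.
Mass: 806 mol × 84 g/mol = 67,700 g.

67.7 kg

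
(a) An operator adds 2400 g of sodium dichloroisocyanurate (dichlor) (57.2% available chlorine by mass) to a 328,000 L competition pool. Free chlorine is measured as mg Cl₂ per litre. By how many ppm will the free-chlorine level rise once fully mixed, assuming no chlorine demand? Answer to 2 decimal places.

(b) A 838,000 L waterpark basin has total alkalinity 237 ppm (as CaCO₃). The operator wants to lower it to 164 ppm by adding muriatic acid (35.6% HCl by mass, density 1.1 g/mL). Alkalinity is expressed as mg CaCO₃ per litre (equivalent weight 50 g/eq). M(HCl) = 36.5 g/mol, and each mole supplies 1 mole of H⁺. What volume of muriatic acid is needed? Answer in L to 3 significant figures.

(a) Available chlorine delivered: 2400 g × 0.572 = 1373 g as Cl₂.
(a) Concentration rise: 1373 g / 328,000 L = 4.185 mg/L = 4.19 ppm.

(b) Alkalinity to neutralize: (237 − 164) = 73 mg/L as CaCO₃ × 838,000 L = 61,170 g as CaCO₃.
(b) Equivalents of H⁺ required: 61,170 ÷ 50 g/eq = 1223 eq = 1223 mol HCl.
(b) Mass of HCl: 1223 × 36.5 = 44,660 g.
(b) Mass of 35.6% solution: 44,660 / 0.356 = 125,400 g.
(b) Volume: 125,400 g ÷ 1.1 g/mL = 114,000 mL.

(a) 4.19 ppm; (b) 114 L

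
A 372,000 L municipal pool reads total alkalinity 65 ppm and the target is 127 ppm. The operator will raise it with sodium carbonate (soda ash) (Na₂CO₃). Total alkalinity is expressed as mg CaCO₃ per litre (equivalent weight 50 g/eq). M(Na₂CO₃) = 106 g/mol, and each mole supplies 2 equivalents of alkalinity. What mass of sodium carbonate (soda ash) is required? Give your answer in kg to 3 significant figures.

24.4 kg

Alkalinity to add: (127 − 65) = 62 mg/L as CaCO₃ × 372,000 L = 23,060 g as CaCO₃.
Equivalents: 23,060 g ÷ 50 g/eq = 461.3 eq.
Each mole of Na₂CO₃ supplies 2 eq, so 461.3 / 2 = 230.6 mol.
Mass: 230.6 mol × 106 g/mol = 24,450 g.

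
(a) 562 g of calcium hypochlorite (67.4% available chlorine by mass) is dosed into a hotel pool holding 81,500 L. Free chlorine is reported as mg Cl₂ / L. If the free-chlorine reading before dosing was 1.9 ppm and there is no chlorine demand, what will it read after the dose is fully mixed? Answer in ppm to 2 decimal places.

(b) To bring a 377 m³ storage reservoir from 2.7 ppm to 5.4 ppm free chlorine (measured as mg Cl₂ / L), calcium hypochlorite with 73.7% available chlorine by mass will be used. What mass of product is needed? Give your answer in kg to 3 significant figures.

(a) 6.55 ppm; (b) 1.38 kg

(a) Available chlorine delivered: 562 g × 0.674 = 378.8 g as Cl₂.
(a) Concentration rise: 378.8 g / 81,500 L = 4.648 mg/L = 4.65 ppm.
(a) Final FC: 1.9 + 4.65 = 6.55 ppm.

(b) Volume: 377 m³ = 377,000 L.
(b) Chlorine deficit: 5.4 − 2.7 = 2.7 ppm = 2.7 mg/L as Cl₂.
(b) Cl₂ equivalent needed: 2.7 mg/L × 377,000 L = 1,018,000 mg = 1018 g.
(b) Product at 73.7% available chlorine: 1018 / 0.737 = 1381 g.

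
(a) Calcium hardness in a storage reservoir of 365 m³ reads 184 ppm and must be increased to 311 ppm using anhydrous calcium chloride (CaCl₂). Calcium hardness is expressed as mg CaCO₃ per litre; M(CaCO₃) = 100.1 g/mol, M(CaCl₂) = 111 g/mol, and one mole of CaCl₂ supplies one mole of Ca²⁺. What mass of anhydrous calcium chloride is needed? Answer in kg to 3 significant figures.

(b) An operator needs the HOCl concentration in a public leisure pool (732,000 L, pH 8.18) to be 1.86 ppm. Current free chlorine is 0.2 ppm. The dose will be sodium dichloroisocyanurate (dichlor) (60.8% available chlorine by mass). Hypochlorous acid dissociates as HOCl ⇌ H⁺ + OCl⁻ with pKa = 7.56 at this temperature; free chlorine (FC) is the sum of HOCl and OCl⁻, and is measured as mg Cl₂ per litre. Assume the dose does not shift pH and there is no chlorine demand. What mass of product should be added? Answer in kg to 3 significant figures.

(a) Volume: 365 m³ = 365,000 L.
(a) Hardness to add: (311 − 184) = 127 mg/L as CaCO₃ × 365,000 L = 46,360 g as CaCO₃.
(a) Moles of Ca²⁺ (1 mol Ca²⁺ ≡ 1 mol CaCO₃): 46,360 / 100.1 g/mol = 463.1 mol.
(a) Mass of CaCl₂: 463.1 × 111 = 51,400 g.

(b) [OCl⁻]/[HOCl] = 10^(pH − pKa) = 10^(8.18 − 7.56) = 4.169; fraction as HOCl = 1/(1 + 4.169) = 0.1935.
(b) Free chlorine required for 1.86 ppm HOCl: 1.86 / 0.1935 = 9.614 ppm.
(b) FC to add: 9.614 − 0.2 = 9.414 mg/L as Cl₂.
(b) Cl₂ equivalent: 9.414 mg/L × 732,000 L = 6891 g.
(b) Product at 60.8% available Cl: 6891 / 0.608 = 11,330 g.

(a) 51.4 kg; (b) 11.3 kg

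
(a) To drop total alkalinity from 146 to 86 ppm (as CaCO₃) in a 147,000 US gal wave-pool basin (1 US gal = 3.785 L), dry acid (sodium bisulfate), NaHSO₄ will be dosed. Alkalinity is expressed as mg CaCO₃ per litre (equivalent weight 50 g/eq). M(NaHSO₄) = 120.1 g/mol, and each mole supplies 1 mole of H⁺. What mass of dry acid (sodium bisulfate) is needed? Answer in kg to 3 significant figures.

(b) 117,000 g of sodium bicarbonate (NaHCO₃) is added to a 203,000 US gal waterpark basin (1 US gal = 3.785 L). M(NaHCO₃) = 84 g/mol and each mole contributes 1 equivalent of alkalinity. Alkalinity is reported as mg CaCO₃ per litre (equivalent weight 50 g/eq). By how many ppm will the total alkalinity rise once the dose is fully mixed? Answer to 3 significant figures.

(a) Volume: 147,000 US gal × 3.785 L/gal = 556,395 L.
(a) Alkalinity to neutralize: (146 − 86) = 60 mg/L as CaCO₃ × 556,395 L = 33,380 g as CaCO₃.
(a) Equivalents of H⁺ required: 33,380 ÷ 50 g/eq = 667.7 eq = 667.7 mol NaHSO₄.
(a) Mass of NaHSO₄: 667.7 × 120.1 = 80,190 g.

(b) Volume: 203,000 US gal × 3.785 L/gal = 768,355 L.
(b) Moles of NaHCO₃: 117,000 g ÷ 84 g/mol = 1393 mol → 1393 eq of alkalinity.
(b) As CaCO₃: 1393 eq × 50 g/eq = 69,640 g.
(b) Rise: 69,640 g / 768,355 L × 1000 = 90.64 mg/L.

(a) 80.2 kg; (b) 90.6 ppm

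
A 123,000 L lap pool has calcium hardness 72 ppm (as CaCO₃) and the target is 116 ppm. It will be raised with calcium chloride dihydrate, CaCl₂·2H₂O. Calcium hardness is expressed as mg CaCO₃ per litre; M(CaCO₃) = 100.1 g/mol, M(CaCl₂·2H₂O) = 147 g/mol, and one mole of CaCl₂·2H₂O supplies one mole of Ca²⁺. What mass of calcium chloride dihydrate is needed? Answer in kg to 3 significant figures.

Hardness to add: (116 − 72) = 44 mg/L as CaCO₃ × 123,000 L = 5412 g as CaCO₃.
Moles of Ca²⁺ (1 mol Ca²⁺ ≡ 1 mol CaCO₃): 5412 / 100.1 g/mol = 54.07 mol.
Mass of CaCl₂·2H₂O: 54.07 × 147 = 7948 g.

7.95 kg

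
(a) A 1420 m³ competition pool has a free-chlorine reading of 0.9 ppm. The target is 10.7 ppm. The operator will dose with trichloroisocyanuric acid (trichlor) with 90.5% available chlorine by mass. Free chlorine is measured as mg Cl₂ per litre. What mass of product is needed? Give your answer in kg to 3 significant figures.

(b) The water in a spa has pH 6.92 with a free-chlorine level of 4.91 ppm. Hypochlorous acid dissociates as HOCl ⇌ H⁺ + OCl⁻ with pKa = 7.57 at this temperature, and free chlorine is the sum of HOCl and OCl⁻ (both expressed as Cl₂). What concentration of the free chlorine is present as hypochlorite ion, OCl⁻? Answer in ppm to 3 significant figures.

(a) Volume: 1420 m³ = 1,420,000 L.
(a) Chlorine deficit: 10.7 − 0.9 = 9.8 ppm = 9.8 mg/L as Cl₂.
(a) Cl₂ equivalent needed: 9.8 mg/L × 1,420,000 L = 13,920,000 mg = 13,920 g.
(a) Product at 90.5% available chlorine: 13,920 / 0.905 = 15,380 g.

(b) [OCl⁻]/[HOCl] = 10^(pH − pKa) = 10^(6.92 − 7.57) = 10^-0.65 = 0.2239.
(b) Fraction as HOCl = 1 / (1 + 0.2239) = 0.8171.
(b) OCl⁻ = (1 − 0.8171) × 4.91 ppm = 0.8981 ppm.

(a) 15.4 kg; (b) 0.898 ppm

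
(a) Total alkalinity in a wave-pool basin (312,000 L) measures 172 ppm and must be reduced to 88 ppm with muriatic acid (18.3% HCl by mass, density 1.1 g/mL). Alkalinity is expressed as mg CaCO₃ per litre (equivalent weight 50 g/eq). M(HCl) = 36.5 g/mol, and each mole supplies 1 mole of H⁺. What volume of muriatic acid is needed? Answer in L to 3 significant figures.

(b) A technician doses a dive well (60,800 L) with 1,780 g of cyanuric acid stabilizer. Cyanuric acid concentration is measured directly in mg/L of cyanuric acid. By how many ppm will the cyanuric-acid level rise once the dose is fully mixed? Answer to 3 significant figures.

(a) 95.0 L; (b) 29.3 ppm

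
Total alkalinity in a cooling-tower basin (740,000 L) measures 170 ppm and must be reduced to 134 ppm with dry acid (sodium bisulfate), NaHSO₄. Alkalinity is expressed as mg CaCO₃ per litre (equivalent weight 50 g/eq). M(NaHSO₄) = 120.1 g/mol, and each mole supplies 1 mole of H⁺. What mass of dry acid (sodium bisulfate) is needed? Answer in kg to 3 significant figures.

Alkalinity to neutralize: (170 − 134) = 36 mg/L as CaCO₃ × 740,000 L = 26,640 g as CaCO₃.
Equivalents of H⁺ required: 26,640 ÷ 50 g/eq = 532.8 eq = 532.8 mol NaHSO₄.
Mass of NaHSO₄: 532.8 × 120.1 = 63,990 g.

64.0 kg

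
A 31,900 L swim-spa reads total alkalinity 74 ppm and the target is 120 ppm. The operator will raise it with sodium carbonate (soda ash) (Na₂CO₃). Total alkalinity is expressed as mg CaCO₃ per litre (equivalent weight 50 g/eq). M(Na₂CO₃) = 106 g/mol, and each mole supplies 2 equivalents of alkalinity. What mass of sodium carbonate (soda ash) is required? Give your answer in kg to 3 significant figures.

Alkalinity to add: (120 − 74) = 46 mg/L as CaCO₃ × 31,900 L = 1467 g as CaCO₃.
Equivalents: 1467 g ÷ 50 g/eq = 29.35 eq.
Each mole of Na₂CO₃ supplies 2 eq, so 29.35 / 2 = 14.67 mol.
Mass: 14.67 mol × 106 g/mol = 1555 g.

1.56 kg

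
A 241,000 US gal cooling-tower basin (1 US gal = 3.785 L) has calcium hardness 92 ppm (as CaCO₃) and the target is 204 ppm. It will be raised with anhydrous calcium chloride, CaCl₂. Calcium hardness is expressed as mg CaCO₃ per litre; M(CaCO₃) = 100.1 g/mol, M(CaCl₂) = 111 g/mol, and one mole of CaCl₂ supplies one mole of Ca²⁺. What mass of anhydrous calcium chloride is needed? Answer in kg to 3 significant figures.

Volume: 241,000 US gal × 3.785 L/gal = 912,185 L.
Hardness to add: (204 − 92) = 112 mg/L as CaCO₃ × 912,185 L = 102,200 g as CaCO₃.
Moles of Ca²⁺ (1 mol Ca²⁺ ≡ 1 mol CaCO₃): 102,200 / 100.1 g/mol = 1021 mol.
Mass of CaCl₂: 1021 × 111 = 113,300 g.

113 kg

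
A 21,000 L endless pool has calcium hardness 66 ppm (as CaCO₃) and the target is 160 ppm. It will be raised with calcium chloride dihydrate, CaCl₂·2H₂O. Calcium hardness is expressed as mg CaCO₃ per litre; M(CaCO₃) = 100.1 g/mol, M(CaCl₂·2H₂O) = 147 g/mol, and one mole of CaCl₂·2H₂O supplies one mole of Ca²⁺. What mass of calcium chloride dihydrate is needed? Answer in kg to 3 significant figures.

Hardness to add: (160 − 66) = 94 mg/L as CaCO₃ × 21,000 L = 1974 g as CaCO₃.
Moles of Ca²⁺ (1 mol Ca²⁺ ≡ 1 mol CaCO₃): 1974 / 100.1 g/mol = 19.72 mol.
Mass of CaCl₂·2H₂O: 19.72 × 147 = 2899 g.

2.90 kg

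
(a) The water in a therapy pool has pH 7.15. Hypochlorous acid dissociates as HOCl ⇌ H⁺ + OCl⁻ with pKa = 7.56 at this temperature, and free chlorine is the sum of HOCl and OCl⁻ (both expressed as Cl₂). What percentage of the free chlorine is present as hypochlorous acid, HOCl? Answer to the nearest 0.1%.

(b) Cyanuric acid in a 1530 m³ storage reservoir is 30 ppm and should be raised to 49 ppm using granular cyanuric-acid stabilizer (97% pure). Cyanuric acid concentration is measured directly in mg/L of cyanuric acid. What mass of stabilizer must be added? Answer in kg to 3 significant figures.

(a) [OCl⁻]/[HOCl] = 10^(pH − pKa) = 10^(7.15 − 7.56) = 10^-0.41 = 0.389.
(a) Fraction as HOCl = 1 / (1 + 0.389) = 0.7199.

(b) Volume: 1530 m³ = 1,530,000 L.
(b) CYA to add: (49 − 30) = 19 mg/L × 1,530,000 L = 29,070 g cyanuric acid.
(b) At 97% purity: 29,070 / 0.97 = 29,970 g product.

(a) 72.0%; (b) 30.0 kg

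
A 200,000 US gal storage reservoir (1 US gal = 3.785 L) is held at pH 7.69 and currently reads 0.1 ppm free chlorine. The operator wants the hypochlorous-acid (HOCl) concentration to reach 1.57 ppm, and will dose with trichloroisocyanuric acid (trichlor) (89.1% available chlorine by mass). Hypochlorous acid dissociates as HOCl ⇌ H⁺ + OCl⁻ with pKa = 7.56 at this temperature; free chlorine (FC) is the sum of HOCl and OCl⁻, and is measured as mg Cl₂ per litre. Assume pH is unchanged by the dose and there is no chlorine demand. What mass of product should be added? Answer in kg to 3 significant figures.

3.05 kg

Volume: 200,000 US gal × 3.785 L/gal = 757,000 L.
[OCl⁻]/[HOCl] = 10^(pH − pKa) = 10^(7.69 − 7.56) = 1.349; fraction as HOCl = 1/(1 + 1.349) = 0.4257.
Free chlorine required for 1.57 ppm HOCl: 1.57 / 0.4257 = 3.688 ppm.
FC to add: 3.688 − 0.1 = 3.588 mg/L as Cl₂.
Cl₂ equivalent: 3.588 mg/L × 757,000 L = 2716 g.
Product at 89.1% available Cl: 2716 / 0.891 = 3048 g.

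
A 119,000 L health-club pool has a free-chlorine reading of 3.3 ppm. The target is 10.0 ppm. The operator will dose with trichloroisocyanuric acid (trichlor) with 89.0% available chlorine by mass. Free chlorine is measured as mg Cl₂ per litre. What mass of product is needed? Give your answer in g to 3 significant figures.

896 g

Chlorine deficit: 10.0 − 3.3 = 6.7 ppm = 6.7 mg/L as Cl₂.
Cl₂ equivalent needed: 6.7 mg/L × 119,000 L = 797,300 mg = 797.3 g.
Product at 89.0% available chlorine: 797.3 / 0.89 = 895.8 g.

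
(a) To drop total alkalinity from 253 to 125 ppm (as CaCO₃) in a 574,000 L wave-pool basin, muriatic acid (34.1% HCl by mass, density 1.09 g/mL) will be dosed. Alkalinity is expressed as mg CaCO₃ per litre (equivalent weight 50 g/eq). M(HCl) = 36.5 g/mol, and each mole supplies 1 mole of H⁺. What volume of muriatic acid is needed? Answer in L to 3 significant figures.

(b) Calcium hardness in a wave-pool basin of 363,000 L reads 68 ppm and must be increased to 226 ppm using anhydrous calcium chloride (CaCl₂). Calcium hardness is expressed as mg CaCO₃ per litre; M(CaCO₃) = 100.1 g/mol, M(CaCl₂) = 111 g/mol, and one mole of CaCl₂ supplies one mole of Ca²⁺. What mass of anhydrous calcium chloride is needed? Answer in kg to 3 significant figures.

(a) 144 L; (b) 63.6 kg

(a) Alkalinity to neutralize: (253 − 125) = 128 mg/L as CaCO₃ × 574,000 L = 73,470 g as CaCO₃.
(a) Equivalents of H⁺ required: 73,470 ÷ 50 g/eq = 1469 eq = 1469 mol HCl.
(a) Mass of HCl: 1469 × 36.5 = 53,630 g.
(a) Mass of 34.1% solution: 53,630 / 0.341 = 157,300 g.
(a) Volume: 157,300 g ÷ 1.09 g/mL = 144,300 mL.

(b) Hardness to add: (226 − 68) = 158 mg/L as CaCO₃ × 363,000 L = 57,350 g as CaCO₃.
(b) Moles of Ca²⁺ (1 mol Ca²⁺ ≡ 1 mol CaCO₃): 57,350 / 100.1 g/mol = 573 mol.
(b) Mass of CaCl₂: 573 × 111 = 63,600 g.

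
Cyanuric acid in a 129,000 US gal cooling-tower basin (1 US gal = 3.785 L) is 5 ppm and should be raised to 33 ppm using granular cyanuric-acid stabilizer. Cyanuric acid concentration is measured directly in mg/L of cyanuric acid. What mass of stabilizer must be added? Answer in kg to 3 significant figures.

13.7 kg

Volume: 129,000 US gal × 3.785 L/gal = 488,265 L.
CYA to add: (33 − 5) = 28 mg/L × 488,265 L = 13,670 g cyanuric acid.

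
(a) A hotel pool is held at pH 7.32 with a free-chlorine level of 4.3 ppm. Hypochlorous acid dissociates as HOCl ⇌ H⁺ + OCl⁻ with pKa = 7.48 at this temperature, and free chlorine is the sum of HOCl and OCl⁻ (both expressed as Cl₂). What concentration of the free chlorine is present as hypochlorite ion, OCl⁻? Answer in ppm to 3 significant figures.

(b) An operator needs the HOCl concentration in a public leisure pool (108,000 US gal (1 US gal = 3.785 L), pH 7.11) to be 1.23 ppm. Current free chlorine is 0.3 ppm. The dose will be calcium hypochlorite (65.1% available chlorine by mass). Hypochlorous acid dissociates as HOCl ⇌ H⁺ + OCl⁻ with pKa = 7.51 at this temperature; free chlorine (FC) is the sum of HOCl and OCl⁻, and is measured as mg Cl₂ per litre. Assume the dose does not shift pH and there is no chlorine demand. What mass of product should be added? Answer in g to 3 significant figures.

(a) 1.76 ppm; (b) 891 g

(a) [OCl⁻]/[HOCl] = 10^(pH − pKa) = 10^(7.32 − 7.48) = 10^-0.16 = 0.6918.
(a) Fraction as HOCl = 1 / (1 + 0.6918) = 0.5911.
(a) OCl⁻ = (1 − 0.5911) × 4.3 ppm = 1.758 ppm.

(b) Volume: 108,000 US gal × 3.785 L/gal = 408,780 L.
(b) [OCl⁻]/[HOCl] = 10^(pH − pKa) = 10^(7.11 − 7.51) = 0.3981; fraction as HOCl = 1/(1 + 0.3981) = 0.7153.
(b) Free chlorine required for 1.23 ppm HOCl: 1.23 / 0.7153 = 1.72 ppm.
(b) FC to add: 1.72 − 0.3 = 1.42 mg/L as Cl₂.
(b) Cl₂ equivalent: 1.42 mg/L × 408,780 L = 580.3 g.
(b) Product at 65.1% available Cl: 580.3 / 0.651 = 891.4 g.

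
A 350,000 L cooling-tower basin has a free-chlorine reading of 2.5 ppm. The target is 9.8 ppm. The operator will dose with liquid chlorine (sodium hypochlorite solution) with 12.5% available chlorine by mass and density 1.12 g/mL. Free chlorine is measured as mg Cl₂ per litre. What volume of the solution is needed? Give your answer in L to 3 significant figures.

Chlorine deficit: 9.8 − 2.5 = 7.3 ppm = 7.3 mg/L as Cl₂.
Cl₂ equivalent needed: 7.3 mg/L × 350,000 L = 2,555,000 mg = 2555 g.
Product at 12.5% available chlorine: 2555 / 0.125 = 20,440 g.
Volume at density 1.12 g/mL: 20,440 g ÷ 1.12 g/mL = 18,250 mL.

18.2 L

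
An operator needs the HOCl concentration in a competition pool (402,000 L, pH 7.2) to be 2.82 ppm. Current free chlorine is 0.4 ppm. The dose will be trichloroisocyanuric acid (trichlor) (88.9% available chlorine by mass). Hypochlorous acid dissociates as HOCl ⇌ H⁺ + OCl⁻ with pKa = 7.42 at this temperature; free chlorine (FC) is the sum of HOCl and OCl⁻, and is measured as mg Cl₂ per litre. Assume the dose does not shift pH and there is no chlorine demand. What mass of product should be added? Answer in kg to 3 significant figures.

[OCl⁻]/[HOCl] = 10^(pH − pKa) = 10^(7.2 − 7.42) = 0.6026; fraction as HOCl = 1/(1 + 0.6026) = 0.624.
Free chlorine required for 2.82 ppm HOCl: 2.82 / 0.624 = 4.519 ppm.
FC to add: 4.519 − 0.4 = 4.119 mg/L as Cl₂.
Cl₂ equivalent: 4.119 mg/L × 402,000 L = 1656 g.
Product at 88.9% available Cl: 1656 / 0.889 = 1863 g.

1.86 kg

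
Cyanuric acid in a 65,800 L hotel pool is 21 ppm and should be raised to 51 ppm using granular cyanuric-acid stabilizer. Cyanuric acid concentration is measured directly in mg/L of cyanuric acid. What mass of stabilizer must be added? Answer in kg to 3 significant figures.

1.97 kg

CYA to add: (51 − 21) = 30 mg/L × 65,800 L = 1974 g cyanuric acid.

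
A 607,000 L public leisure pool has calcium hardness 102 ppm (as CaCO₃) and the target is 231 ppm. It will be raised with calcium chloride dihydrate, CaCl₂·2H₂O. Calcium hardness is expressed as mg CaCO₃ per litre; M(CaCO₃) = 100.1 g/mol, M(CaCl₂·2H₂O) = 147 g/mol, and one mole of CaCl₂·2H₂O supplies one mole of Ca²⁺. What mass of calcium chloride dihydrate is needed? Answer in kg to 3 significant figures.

Hardness to add: (231 − 102) = 129 mg/L as CaCO₃ × 607,000 L = 78,300 g as CaCO₃.
Moles of Ca²⁺ (1 mol Ca²⁺ ≡ 1 mol CaCO₃): 78,300 / 100.1 g/mol = 782.2 mol.
Mass of CaCl₂·2H₂O: 782.2 × 147 = 115,000 g.

115 kg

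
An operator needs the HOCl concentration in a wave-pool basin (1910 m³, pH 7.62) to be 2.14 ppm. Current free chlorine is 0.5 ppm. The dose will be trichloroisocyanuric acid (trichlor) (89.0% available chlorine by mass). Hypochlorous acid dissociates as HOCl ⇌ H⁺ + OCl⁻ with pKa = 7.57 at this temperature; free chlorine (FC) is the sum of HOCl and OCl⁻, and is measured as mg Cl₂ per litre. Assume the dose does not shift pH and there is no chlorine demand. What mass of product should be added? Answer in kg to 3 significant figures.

Volume: 1910 m³ = 1,910,000 L.
[OCl⁻]/[HOCl] = 10^(pH − pKa) = 10^(7.62 − 7.57) = 1.122; fraction as HOCl = 1/(1 + 1.122) = 0.4712.
Free chlorine required for 2.14 ppm HOCl: 2.14 / 0.4712 = 4.541 ppm.
FC to add: 4.541 − 0.5 = 4.041 mg/L as Cl₂.
Cl₂ equivalent: 4.041 mg/L × 1,910,000 L = 7719 g.
Product at 89.0% available Cl: 7719 / 0.89 = 8673 g.

8.67 kg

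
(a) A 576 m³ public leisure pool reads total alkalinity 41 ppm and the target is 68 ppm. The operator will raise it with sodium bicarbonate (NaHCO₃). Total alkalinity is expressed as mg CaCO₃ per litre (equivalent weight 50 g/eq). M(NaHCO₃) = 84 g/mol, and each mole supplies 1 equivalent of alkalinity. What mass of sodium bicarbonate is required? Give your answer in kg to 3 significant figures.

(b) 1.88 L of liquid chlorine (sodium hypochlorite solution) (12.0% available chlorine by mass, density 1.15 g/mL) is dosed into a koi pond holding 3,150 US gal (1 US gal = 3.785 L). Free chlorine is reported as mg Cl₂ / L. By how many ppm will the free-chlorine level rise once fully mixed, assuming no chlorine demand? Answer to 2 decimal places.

(a) 26.1 kg; (b) 21.76 ppm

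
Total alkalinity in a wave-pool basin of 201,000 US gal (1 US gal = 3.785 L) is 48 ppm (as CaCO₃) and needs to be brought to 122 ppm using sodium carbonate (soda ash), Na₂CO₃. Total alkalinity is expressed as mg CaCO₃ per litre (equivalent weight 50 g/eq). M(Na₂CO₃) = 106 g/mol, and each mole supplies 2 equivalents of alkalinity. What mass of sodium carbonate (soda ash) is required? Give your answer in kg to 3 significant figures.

Volume: 201,000 US gal × 3.785 L/gal = 760,785 L.
Alkalinity to add: (122 − 48) = 74 mg/L as CaCO₃ × 760,785 L = 56,300 g as CaCO₃.
Equivalents: 56,300 g ÷ 50 g/eq = 1126 eq.
Each mole of Na₂CO₃ supplies 2 eq, so 1126 / 2 = 563 mol.
Mass: 563 mol × 106 g/mol = 59,680 g.

59.7 kg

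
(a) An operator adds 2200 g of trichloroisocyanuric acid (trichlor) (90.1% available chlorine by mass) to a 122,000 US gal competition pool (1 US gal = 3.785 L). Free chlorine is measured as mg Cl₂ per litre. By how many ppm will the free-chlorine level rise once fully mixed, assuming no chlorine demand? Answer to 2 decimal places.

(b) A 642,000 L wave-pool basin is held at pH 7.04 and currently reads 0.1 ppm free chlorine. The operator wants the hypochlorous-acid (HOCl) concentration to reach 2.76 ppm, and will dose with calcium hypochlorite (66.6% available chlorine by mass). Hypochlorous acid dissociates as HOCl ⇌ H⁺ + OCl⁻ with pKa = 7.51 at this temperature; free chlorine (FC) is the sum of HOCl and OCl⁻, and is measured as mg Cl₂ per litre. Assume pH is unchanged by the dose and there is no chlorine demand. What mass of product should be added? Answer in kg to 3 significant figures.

(a) Volume: 122,000 US gal × 3.785 L/gal = 461,770 L.
(a) Available chlorine delivered: 2200 g × 0.901 = 1982 g as Cl₂.
(a) Concentration rise: 1982 g / 461,770 L = 4.293 mg/L = 4.29 ppm.

(b) [OCl⁻]/[HOCl] = 10^(pH − pKa) = 10^(7.04 − 7.51) = 0.3388; fraction as HOCl = 1/(1 + 0.3388) = 0.7469.
(b) Free chlorine required for 2.76 ppm HOCl: 2.76 / 0.7469 = 3.695 ppm.
(b) FC to add: 3.695 − 0.1 = 3.595 mg/L as Cl₂.
(b) Cl₂ equivalent: 3.595 mg/L × 642,000 L = 2308 g.
(b) Product at 66.6% available Cl: 2308 / 0.666 = 3466 g.

(a) 4.29 ppm; (b) 3.47 kg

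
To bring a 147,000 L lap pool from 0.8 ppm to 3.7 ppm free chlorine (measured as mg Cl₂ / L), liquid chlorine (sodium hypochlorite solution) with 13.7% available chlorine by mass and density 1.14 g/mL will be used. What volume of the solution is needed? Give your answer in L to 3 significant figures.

2.73 L

Chlorine deficit: 3.7 − 0.8 = 2.9 ppm = 2.9 mg/L as Cl₂.
Cl₂ equivalent needed: 2.9 mg/L × 147,000 L = 426,300 mg = 426.3 g.
Product at 13.7% available chlorine: 426.3 / 0.137 = 3112 g.
Volume at density 1.14 g/mL: 3112 g ÷ 1.14 g/mL = 2730 mL.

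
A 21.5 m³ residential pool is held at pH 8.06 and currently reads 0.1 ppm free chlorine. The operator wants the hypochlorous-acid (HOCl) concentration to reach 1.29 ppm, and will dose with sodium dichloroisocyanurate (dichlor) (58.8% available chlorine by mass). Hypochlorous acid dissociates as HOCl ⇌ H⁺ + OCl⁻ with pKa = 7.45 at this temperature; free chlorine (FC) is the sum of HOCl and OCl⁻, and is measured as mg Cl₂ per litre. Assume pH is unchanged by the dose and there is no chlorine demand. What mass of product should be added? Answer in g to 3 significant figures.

236 g

Volume: 21.5 m³ = 21,500 L.
[OCl⁻]/[HOCl] = 10^(pH − pKa) = 10^(8.06 − 7.45) = 4.074; fraction as HOCl = 1/(1 + 4.074) = 0.1971.
Free chlorine required for 1.29 ppm HOCl: 1.29 / 0.1971 = 6.545 ppm.
FC to add: 6.545 − 0.1 = 6.445 mg/L as Cl₂.
Cl₂ equivalent: 6.445 mg/L × 21,500 L = 138.6 g.
Product at 58.8% available Cl: 138.6 / 0.588 = 235.7 g.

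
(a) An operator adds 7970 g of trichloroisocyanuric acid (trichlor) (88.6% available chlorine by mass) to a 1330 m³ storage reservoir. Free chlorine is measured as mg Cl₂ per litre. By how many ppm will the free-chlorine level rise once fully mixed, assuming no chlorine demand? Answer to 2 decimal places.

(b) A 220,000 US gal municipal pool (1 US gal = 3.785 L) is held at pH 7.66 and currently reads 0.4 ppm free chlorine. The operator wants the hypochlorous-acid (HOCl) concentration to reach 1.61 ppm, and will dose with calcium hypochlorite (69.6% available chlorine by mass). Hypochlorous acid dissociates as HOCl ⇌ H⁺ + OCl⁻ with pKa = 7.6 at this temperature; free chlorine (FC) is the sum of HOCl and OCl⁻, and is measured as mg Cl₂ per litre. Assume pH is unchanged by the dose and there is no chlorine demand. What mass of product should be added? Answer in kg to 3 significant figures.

(a) 5.31 ppm; (b) 3.66 kg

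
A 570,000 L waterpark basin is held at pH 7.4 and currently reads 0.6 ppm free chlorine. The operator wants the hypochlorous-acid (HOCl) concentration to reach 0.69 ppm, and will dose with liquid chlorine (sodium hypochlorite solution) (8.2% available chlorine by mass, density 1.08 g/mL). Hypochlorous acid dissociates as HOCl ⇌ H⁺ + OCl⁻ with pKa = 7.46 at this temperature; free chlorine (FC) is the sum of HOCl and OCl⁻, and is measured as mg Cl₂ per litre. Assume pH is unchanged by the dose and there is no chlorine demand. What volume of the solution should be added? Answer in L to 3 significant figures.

4.45 L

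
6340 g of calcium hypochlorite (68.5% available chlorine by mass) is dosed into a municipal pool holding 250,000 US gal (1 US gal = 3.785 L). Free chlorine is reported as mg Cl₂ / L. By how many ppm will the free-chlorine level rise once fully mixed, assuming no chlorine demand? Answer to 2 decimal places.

4.59 ppm

Volume: 250,000 US gal × 3.785 L/gal = 946,250 L.
Available chlorine delivered: 6340 g × 0.685 = 4343 g as Cl₂.
Concentration rise: 4343 g / 946,250 L = 4.59 mg/L = 4.59 ppm.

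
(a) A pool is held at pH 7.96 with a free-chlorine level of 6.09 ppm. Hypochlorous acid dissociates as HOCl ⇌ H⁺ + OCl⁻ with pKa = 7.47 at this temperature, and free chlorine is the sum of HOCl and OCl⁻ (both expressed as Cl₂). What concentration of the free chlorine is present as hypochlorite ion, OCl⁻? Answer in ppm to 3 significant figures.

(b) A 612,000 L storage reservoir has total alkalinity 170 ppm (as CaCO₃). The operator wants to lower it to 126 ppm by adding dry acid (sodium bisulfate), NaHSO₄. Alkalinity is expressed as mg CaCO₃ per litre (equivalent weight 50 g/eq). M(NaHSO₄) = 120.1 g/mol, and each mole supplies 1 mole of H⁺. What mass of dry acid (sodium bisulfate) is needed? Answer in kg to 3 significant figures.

(a) 4.60 ppm; (b) 64.7 kg

(a) [OCl⁻]/[HOCl] = 10^(pH − pKa) = 10^(7.96 − 7.47) = 10^0.49 = 3.09.
(a) Fraction as HOCl = 1 / (1 + 3.09) = 0.2445.
(a) OCl⁻ = (1 − 0.2445) × 6.09 ppm = 4.601 ppm.

(b) Alkalinity to neutralize: (170 − 126) = 44 mg/L as CaCO₃ × 612,000 L = 26,930 g as CaCO₃.
(b) Equivalents of H⁺ required: 26,930 ÷ 50 g/eq = 538.6 eq = 538.6 mol NaHSO₄.
(b) Mass of NaHSO₄: 538.6 × 120.1 = 64,680 g.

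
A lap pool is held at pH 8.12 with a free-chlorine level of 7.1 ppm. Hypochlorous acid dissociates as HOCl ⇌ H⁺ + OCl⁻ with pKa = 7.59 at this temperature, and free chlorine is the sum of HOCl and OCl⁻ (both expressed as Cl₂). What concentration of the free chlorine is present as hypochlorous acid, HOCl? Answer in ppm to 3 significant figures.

[OCl⁻]/[HOCl] = 10^(pH − pKa) = 10^(8.12 − 7.59) = 10^0.53 = 3.388.
Fraction as HOCl = 1 / (1 + 3.388) = 0.2279.
HOCl = 0.2279 × 7.1 ppm = 1.618 ppm.

1.62 ppm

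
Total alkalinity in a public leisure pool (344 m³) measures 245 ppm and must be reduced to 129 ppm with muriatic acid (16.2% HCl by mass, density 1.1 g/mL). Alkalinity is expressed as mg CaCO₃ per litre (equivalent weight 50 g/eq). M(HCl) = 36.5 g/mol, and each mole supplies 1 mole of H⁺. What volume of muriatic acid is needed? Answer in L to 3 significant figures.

163 L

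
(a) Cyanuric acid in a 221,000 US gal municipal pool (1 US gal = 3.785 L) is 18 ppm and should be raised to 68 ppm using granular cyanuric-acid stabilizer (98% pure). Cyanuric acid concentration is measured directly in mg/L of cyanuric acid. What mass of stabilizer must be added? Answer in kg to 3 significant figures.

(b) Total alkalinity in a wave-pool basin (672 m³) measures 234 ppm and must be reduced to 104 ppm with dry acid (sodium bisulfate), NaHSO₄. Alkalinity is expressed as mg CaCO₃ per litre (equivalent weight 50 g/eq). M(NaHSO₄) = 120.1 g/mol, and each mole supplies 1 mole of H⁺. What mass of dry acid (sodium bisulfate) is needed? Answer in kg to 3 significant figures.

(a) 42.7 kg; (b) 210 kg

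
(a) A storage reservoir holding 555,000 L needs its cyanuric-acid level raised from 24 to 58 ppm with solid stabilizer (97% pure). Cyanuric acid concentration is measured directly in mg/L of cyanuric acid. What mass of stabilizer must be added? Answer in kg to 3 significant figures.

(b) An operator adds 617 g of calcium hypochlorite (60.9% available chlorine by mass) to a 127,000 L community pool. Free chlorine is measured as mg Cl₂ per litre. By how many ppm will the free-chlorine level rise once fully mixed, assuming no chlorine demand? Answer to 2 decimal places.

(a) CYA to add: (58 − 24) = 34 mg/L × 555,000 L = 18,870 g cyanuric acid.
(a) At 97% purity: 18,870 / 0.97 = 19,450 g product.

(b) Available chlorine delivered: 617 g × 0.609 = 375.8 g as Cl₂.
(b) Concentration rise: 375.8 g / 127,000 L = 2.959 mg/L = 2.96 ppm.

(a) 19.5 kg; (b) 2.96 ppm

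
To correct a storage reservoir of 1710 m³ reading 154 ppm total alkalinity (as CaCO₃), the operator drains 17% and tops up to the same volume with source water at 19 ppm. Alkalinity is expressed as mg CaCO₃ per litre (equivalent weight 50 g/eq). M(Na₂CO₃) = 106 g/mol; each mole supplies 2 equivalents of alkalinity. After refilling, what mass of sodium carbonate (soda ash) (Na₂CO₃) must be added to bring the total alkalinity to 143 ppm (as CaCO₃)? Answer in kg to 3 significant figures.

21.7 kg

Volume: 1710 m³ = 1,710,000 L.
After draining 17% and refilling: 154 × 0.83 + 19 × 0.17 = 131.05 ppm.
Deficit to target: 143 − 131.05 = 11.95 mg/L.
As CaCO₃: 11.95 mg/L × 1,710,000 L = 20,430 g; ÷ 50 g/eq ÷ 2 = 204.3 mol Na₂CO₃.
Mass: 204.3 × 106 = 21,660 g.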